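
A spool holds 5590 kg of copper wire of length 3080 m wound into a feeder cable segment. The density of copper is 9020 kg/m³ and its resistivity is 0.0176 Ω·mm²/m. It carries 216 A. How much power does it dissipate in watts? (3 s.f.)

ρ = 0.0176 Ω·mm²/m = 1.76×10^-8 Ω·m
A = m/(density·L) = 5590/(9020×3080) = 2.0121e-04 m²
R = ρL/A = (1.76×10^-8)(3080)/(2.0121e-04) = 0.2694 Ω
P = I²R = (216)² × 0.2694 = 12600 W

12600 W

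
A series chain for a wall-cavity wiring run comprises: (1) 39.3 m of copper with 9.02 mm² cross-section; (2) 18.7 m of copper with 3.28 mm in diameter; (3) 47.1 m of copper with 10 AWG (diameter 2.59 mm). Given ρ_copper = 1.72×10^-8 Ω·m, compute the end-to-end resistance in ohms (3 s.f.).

0.267 Ω

Seg 1: A = 9.02 mm² = 9.020e-06 m²
R_1 = (1.72×10^-8)(39.3)/(9.020e-06) = 0.07494 Ω
Seg 2: A = π(d/2)² = π(1.6400e-03 m)² = 8.450e-06 m²
R_2 = (1.72×10^-8)(18.7)/(8.450e-06) = 0.03807 Ω
Seg 3: A = π(2.59/2 mm)² = π(1.2950e-03 m)² = 5.269e-06 m²
R_3 = (1.72×10^-8)(47.1)/(5.269e-06) = 0.1538 Ω
R_total = R_1 + R_2 + R_3 = 0.267 Ω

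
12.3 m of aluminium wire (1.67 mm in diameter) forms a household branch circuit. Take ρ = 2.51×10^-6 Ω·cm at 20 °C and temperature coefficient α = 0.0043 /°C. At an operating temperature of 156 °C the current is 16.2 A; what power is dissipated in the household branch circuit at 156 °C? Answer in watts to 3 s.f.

58.6 W

ρ = 2.51×10^-6 Ω·cm = 2.51×10^-8 Ω·m
A = π(d/2)² = π(8.3500e-04 m)² = 2.190e-06 m²
R₍20₎ = ρL/A = (2.51×10^-8)(12.3)/(2.190e-06) = 0.1409 Ω
R₍156₎ = R₍20₎(1 + αΔT) = 0.1409 × (1 + 0.0043×136) = 0.2234 Ω
P = I²R = (16.2)² × 0.2234 = 58.6 W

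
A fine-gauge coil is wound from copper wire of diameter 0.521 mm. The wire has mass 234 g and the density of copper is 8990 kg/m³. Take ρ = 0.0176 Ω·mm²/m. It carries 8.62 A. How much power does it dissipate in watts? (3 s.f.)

ρ = 0.0176 Ω·mm²/m = 1.76×10^-8 Ω·m
A = π(d/2)² = π(2.6050e-04 m)² = 2.1319e-07 m²
L = m/(density·A) = 0.234/(8990×2.1319e-07) = 122.1 m
R = ρL/A = (1.76×10^-8)(122.1)/(2.1319e-07) = 10.08 Ω
P = I²R = (8.62)² × 10.08 = 749 W

749 W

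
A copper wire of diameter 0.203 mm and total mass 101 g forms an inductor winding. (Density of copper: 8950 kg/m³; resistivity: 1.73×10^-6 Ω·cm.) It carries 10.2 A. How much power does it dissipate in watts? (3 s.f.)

19400 W

ρ = 1.73×10^-6 Ω·cm = 1.73×10^-8 Ω·m
A = π(d/2)² = π(1.0150e-04 m)² = 3.2365e-08 m²
L = m/(density·A) = 0.101/(8950×3.2365e-08) = 348.7 m
R = ρL/A = (1.73×10^-8)(348.7)/(3.2365e-08) = 186.4 Ω
P = I²R = (10.2)² × 186.4 = 19400 W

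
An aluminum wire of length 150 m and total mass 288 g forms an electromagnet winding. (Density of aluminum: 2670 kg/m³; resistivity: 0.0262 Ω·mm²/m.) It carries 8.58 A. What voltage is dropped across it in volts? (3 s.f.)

46.9 V

ρ = 0.0262 Ω·mm²/m = 2.62×10^-8 Ω·m
A = m/(density·L) = 0.288/(2670×150) = 7.1910e-07 m²
R = ρL/A = (2.62×10^-8)(150)/(7.1910e-07) = 5.465 Ω
V = IR = 8.58 × 5.465 = 46.9 V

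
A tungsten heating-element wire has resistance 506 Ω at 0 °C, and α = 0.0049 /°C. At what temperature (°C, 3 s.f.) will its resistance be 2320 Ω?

R = R₀(1 + α(T − T₀)) ⇒ T = T₀ + (R/R₀ − 1)/α
T = 0 + (2320/506 − 1)/0.0049 = 0 + (3.585)/0.0049 = 732 °C

732 °C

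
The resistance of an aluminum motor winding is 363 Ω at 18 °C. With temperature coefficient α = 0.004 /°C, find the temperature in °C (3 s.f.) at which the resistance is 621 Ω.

196 °C

R = R₀(1 + α(T − T₀)) ⇒ T = T₀ + (R/R₀ − 1)/α
T = 18 + (621/363 − 1)/0.004 = 18 + (0.7107)/0.004 = 196 °C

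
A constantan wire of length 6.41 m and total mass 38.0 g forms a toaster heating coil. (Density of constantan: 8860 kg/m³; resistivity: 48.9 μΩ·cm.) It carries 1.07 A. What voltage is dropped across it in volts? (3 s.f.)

5.01 V

ρ = 48.9 μΩ·cm = 4.89×10^-7 Ω·m
A = m/(density·L) = 0.038/(8860×6.41) = 6.6910e-07 m²
R = ρL/A = (4.89×10^-7)(6.41)/(6.6910e-07) = 4.685 Ω
V = IR = 1.07 × 4.685 = 5.01 V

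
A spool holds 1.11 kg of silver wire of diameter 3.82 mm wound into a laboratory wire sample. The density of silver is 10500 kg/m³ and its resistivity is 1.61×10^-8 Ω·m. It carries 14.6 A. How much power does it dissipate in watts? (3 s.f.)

A = π(d/2)² = π(1.9100e-03 m)² = 1.1461e-05 m²
L = m/(density·A) = 1.11/(10500×1.1461e-05) = 9.224 m
R = ρL/A = (1.61×10^-8)(9.224)/(1.1461e-05) = 0.01296 Ω
P = I²R = (14.6)² × 0.01296 = 2.76 W

2.76 W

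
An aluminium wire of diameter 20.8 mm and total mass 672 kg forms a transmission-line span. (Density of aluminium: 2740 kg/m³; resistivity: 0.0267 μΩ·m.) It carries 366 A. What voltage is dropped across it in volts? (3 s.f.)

ρ = 0.0267 μΩ·m = 2.67×10^-8 Ω·m
A = π(d/2)² = π(1.0400e-02 m)² = 3.3979e-04 m²
L = m/(density·A) = 672/(2740×3.3979e-04) = 721.8 m
R = ρL/A = (2.67×10^-8)(721.8)/(3.3979e-04) = 0.05671 Ω
V = IR = 366 × 0.05671 = 20.8 V

20.8 V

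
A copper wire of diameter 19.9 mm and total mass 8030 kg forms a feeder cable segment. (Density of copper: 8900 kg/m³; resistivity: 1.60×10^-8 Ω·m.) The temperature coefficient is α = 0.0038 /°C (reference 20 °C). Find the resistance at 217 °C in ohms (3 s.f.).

0.261 Ω

A = π(d/2)² = π(9.9500e-03 m)² = 3.1103e-04 m²
L = m/(density·A) = 8030/(8900×3.1103e-04) = 2901 m
R = ρL/A = (1.60×10^-8)(2901)/(3.1103e-04) = 0.1492 Ω
R(217 °C) = 0.1492 × (1 + 0.0038×197) = 0.261 Ω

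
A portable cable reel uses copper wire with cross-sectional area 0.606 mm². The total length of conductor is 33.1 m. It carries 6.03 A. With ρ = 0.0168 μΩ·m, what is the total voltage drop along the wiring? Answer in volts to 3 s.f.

ρ = 0.0168 μΩ·m = 1.68×10^-8 Ω·m
A = 0.606 mm² = 6.060e-07 m²
R = ρL/A = (1.68×10^-8)(33.1)/(6.060e-07) = 0.9176 Ω
V = IR = 6.03 × 0.9176 = 5.53 V

5.53 V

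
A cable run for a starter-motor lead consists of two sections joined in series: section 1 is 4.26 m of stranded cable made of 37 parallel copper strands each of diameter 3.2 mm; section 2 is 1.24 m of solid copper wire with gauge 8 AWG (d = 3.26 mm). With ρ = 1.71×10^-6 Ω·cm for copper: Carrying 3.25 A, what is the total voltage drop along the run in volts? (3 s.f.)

0.00905 V

ρ = 1.71×10^-6 Ω·cm = 1.71×10^-8 Ω·m
Section 1: A_strand = π(1.6000e-03)² = 8.042e-06 m²; R₁ = ρL/(N·A_s) = (1.71×10^-8)(4.26)/(37×8.042e-06) = 2.448×10^-4 Ω
Section 2: A = π(3.26/2 mm)² = π(1.6300e-03 m)² = 8.347e-06 m²
R₂ = (1.71×10^-8)(1.24)/(8.347e-06) = 0.00254 Ω
R = R₁ + R₂ = 0.002785 Ω
V = IR = 3.25 × 0.002785 = 0.00905 V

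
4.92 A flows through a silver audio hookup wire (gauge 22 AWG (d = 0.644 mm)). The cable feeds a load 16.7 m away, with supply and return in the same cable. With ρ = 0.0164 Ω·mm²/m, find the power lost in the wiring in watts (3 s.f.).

40.7 W

ρ = 0.0164 Ω·mm²/m = 1.64×10^-8 Ω·m
A = π(0.644/2 mm)² = π(3.2200e-04 m)² = 3.257e-07 m²
Total conductor length (both ways) L = 2 × 16.7 = 33.4 m
R = ρL/A = (1.64×10^-8)(33.4)/(3.257e-07) = 1.682 Ω
P = I²R = (4.92)² × 1.682 = 40.7 W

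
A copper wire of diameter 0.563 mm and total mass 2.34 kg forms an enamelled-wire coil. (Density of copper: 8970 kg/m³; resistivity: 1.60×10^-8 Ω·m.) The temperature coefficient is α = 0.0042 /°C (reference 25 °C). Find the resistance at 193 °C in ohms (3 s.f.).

115 Ω

A = π(d/2)² = π(2.8150e-04 m)² = 2.4895e-07 m²
L = m/(density·A) = 2.34/(8970×2.4895e-07) = 1048 m
R = ρL/A = (1.60×10^-8)(1048)/(2.4895e-07) = 67.35 Ω
R(193 °C) = 67.35 × (1 + 0.0042×168) = 115 Ω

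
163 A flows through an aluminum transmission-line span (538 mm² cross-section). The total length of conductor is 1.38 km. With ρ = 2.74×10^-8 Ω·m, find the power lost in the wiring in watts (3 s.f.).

1870 W

A = 538 mm² = 5.380e-04 m²
R = ρL/A = (2.74×10^-8)(1380)/(5.380e-04) = 0.07028 Ω
P = I²R = (163)² × 0.07028 = 1870 W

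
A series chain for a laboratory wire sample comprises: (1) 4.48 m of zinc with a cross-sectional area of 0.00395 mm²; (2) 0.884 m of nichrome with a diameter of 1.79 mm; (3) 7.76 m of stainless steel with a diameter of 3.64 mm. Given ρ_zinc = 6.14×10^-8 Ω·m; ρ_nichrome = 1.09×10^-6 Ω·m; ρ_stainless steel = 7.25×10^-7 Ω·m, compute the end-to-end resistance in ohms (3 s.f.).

Seg 1: A = 0.00395 mm² = 3.950e-09 m²
R_1 = (6.14×10^-8)(4.48)/(3.950e-09) = 69.64 Ω
Seg 2: A = π(d/2)² = π(8.9500e-04 m)² = 2.516e-06 m²
R_2 = (1.09×10^-6)(0.884)/(2.516e-06) = 0.3829 Ω
Seg 3: A = π(d/2)² = π(1.8200e-03 m)² = 1.041e-05 m²
R_3 = (7.25×10^-7)(7.76)/(1.041e-05) = 0.5406 Ω
R_total = R_1 + R_2 + R_3 = 70.6 Ω

70.6 Ω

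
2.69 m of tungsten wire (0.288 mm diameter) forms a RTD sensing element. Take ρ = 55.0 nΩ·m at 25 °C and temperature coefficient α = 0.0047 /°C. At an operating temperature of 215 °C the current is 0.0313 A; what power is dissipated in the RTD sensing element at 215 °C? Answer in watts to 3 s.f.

0.00421 W

ρ = 55.0 nΩ·m = 5.50×10^-8 Ω·m
A = π(d/2)² = π(1.4400e-04 m)² = 6.514e-08 m²
R₍25₎ = ρL/A = (5.50×10^-8)(2.69)/(6.514e-08) = 2.271 Ω
R₍215₎ = R₍25₎(1 + αΔT) = 2.271 × (1 + 0.0047×190) = 4.299 Ω
P = I²R = (0.0313)² × 4.299 = 0.00421 W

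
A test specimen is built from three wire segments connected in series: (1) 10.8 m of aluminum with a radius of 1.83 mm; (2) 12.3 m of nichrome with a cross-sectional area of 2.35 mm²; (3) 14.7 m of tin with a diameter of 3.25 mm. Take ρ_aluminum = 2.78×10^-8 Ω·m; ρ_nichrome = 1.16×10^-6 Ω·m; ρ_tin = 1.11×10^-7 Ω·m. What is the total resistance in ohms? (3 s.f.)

Seg 1: A = πr² = π(1.8300e-03 m)² = 1.052e-05 m²
R_1 = (2.78×10^-8)(10.8)/(1.052e-05) = 0.02854 Ω
Seg 2: A = 2.35 mm² = 2.350e-06 m²
R_2 = (1.16×10^-6)(12.3)/(2.350e-06) = 6.071 Ω
Seg 3: A = π(d/2)² = π(1.6250e-03 m)² = 8.296e-06 m²
R_3 = (1.11×10^-7)(14.7)/(8.296e-06) = 0.1967 Ω
R_total = R_1 + R_2 + R_3 = 6.30 Ω

6.30 Ω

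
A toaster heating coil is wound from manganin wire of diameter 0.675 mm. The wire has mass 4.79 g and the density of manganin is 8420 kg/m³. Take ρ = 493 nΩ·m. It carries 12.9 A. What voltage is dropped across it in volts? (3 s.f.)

ρ = 493 nΩ·m = 4.93×10^-7 Ω·m
A = π(d/2)² = π(3.3750e-04 m)² = 3.5785e-07 m²
L = m/(density·A) = 0.00479/(8420×3.5785e-07) = 1.59 m
R = ρL/A = (4.93×10^-7)(1.59)/(3.5785e-07) = 2.19 Ω
V = IR = 12.9 × 2.19 = 28.3 V

28.3 V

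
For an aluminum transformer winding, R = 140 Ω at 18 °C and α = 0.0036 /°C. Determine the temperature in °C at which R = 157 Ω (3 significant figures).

51.7 °C

R = R₀(1 + α(T − T₀)) ⇒ T = T₀ + (R/R₀ − 1)/α
T = 18 + (157/140 − 1)/0.0036 = 18 + (0.1214)/0.0036 = 51.7 °C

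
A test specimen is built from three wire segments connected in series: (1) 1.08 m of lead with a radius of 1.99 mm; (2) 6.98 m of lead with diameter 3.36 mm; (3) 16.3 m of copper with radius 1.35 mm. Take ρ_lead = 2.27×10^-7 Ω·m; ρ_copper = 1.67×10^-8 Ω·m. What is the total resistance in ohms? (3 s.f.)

0.246 Ω

Seg 1: A = πr² = π(1.9900e-03 m)² = 1.244e-05 m²
R_1 = (2.27×10^-7)(1.08)/(1.244e-05) = 0.01971 Ω
Seg 2: A = π(d/2)² = π(1.6800e-03 m)² = 8.867e-06 m²
R_2 = (2.27×10^-7)(6.98)/(8.867e-06) = 0.1787 Ω
Seg 3: A = πr² = π(1.3500e-03 m)² = 5.726e-06 m²
R_3 = (1.67×10^-8)(16.3)/(5.726e-06) = 0.04754 Ω
R_total = R_1 + R_2 + R_3 = 0.246 Ω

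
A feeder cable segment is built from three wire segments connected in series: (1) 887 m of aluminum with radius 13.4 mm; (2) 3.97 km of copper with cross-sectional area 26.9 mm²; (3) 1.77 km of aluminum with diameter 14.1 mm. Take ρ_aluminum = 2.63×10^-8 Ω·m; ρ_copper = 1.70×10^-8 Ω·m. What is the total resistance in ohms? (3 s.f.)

2.85 Ω

Seg 1: A = πr² = π(1.3400e-02 m)² = 5.641e-04 m²
R_1 = (2.63×10^-8)(887)/(5.641e-04) = 0.04135 Ω
Seg 2: A = 26.9 mm² = 2.690e-05 m²
R_2 = (1.70×10^-8)(3970)/(2.690e-05) = 2.509 Ω
Seg 3: A = π(d/2)² = π(7.0500e-03 m)² = 1.561e-04 m²
R_3 = (2.63×10^-8)(1770)/(1.561e-04) = 0.2981 Ω
R_total = R_1 + R_2 + R_3 = 2.85 Ω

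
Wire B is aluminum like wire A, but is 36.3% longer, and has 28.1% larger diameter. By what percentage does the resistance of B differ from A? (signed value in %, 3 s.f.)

R ∝ L/d², so R_B/R_A = (1 + 36.3/100) × (1 + 28.1/100)⁻²
= 1.363 × 0.6094 = 0.8306
(R_B − R_A)/R_A = 0.8306 − 1 = -16.9%

-16.9%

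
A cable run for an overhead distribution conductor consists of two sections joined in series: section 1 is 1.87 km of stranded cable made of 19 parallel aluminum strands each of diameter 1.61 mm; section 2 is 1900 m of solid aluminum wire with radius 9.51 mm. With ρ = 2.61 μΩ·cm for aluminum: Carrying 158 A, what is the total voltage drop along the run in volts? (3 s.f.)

227 V

ρ = 2.61 μΩ·cm = 2.61×10^-8 Ω·m
Section 1: A_strand = π(8.0500e-04)² = 2.036e-06 m²; R₁ = ρL/(N·A_s) = (2.61×10^-8)(1870)/(19×2.036e-06) = 1.262 Ω
Section 2: A = πr² = π(9.5100e-03 m)² = 2.841e-04 m²
R₂ = (2.61×10^-8)(1900)/(2.841e-04) = 0.1745 Ω
R = R₁ + R₂ = 1.436 Ω
V = IR = 158 × 1.436 = 227 V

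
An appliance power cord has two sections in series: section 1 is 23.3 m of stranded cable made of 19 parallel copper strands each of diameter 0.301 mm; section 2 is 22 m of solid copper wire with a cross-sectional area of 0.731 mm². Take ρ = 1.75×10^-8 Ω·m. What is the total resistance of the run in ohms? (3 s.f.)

0.828 Ω

Section 1: A_strand = π(1.5050e-04)² = 7.116e-08 m²; R₁ = ρL/(N·A_s) = (1.75×10^-8)(23.3)/(19×7.116e-08) = 0.3016 Ω
Section 2: A = 0.731 mm² = 7.310e-07 m²
R₂ = (1.75×10^-8)(22)/(7.310e-07) = 0.5267 Ω
R = R₁ + R₂ = 0.828 Ω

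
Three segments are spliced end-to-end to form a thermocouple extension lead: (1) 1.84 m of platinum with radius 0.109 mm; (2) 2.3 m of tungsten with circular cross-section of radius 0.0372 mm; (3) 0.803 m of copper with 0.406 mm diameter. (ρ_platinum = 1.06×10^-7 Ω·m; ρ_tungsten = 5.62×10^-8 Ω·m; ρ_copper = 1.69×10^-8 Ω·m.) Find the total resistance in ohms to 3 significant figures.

35.1 Ω

Seg 1: A = πr² = π(1.0900e-04 m)² = 3.733e-08 m²
R_1 = (1.06×10^-7)(1.84)/(3.733e-08) = 5.225 Ω
Seg 2: A = πr² = π(3.7200e-05 m)² = 4.347e-09 m²
R_2 = (5.62×10^-8)(2.3)/(4.347e-09) = 29.73 Ω
Seg 3: A = π(d/2)² = π(2.0300e-04 m)² = 1.295e-07 m²
R_3 = (1.69×10^-8)(0.803)/(1.295e-07) = 0.1048 Ω
R_total = R_1 + R_2 + R_3 = 35.1 Ω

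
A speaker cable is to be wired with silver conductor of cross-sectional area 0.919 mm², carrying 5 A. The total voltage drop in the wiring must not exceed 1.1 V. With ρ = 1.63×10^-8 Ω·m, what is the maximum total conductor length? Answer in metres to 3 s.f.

12.4 m

A = 0.919 mm² = 9.190e-07 m²
L_max = V_max·A/(1·ρI) = (1.1)(9.190e-07)/(1.63×10^-8×5) = 12.4 m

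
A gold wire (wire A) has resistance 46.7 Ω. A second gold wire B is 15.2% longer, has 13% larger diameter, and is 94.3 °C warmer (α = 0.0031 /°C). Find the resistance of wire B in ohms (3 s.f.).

R ∝ ρL/d² with ρ ∝ (1+αΔT), so R_B/R_A = (1 + 15.2/100) × (1 + 13/100)⁻² × (1 + 0.0031×94.3)
= 1.152 × 0.7832 × 1.292 = 1.166
R_B = 1.166 × 46.7 = 54.4 Ω

54.4 Ω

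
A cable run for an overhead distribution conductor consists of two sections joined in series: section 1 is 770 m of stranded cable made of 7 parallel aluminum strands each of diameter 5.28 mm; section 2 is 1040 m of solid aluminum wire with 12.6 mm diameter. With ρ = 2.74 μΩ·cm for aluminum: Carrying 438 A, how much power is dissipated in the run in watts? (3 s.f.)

70300 W

ρ = 2.74 μΩ·cm = 2.74×10^-8 Ω·m
Section 1: A_strand = π(2.6400e-03)² = 2.190e-05 m²; R₁ = ρL/(N·A_s) = (2.74×10^-8)(770)/(7×2.190e-05) = 0.1377 Ω
Section 2: A = π(d/2)² = π(6.3000e-03 m)² = 1.247e-04 m²
R₂ = (2.74×10^-8)(1040)/(1.247e-04) = 0.2285 Ω
R = R₁ + R₂ = 0.3662 Ω
P = I²R = (438)² × 0.3662 = 70300 W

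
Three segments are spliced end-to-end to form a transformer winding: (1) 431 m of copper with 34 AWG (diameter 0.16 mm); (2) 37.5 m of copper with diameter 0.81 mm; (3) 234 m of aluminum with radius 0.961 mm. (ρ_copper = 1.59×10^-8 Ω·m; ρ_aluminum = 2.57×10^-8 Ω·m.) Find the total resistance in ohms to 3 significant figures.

344 Ω

Seg 1: A = π(0.16/2 mm)² = π(8.0000e-05 m)² = 2.011e-08 m²
R_1 = (1.59×10^-8)(431)/(2.011e-08) = 340.8 Ω
Seg 2: A = π(d/2)² = π(4.0500e-04 m)² = 5.153e-07 m²
R_2 = (1.59×10^-8)(37.5)/(5.153e-07) = 1.157 Ω
Seg 3: A = πr² = π(9.6100e-04 m)² = 2.901e-06 m²
R_3 = (2.57×10^-8)(234)/(2.901e-06) = 2.073 Ω
R_total = R_1 + R_2 + R_3 = 344 Ω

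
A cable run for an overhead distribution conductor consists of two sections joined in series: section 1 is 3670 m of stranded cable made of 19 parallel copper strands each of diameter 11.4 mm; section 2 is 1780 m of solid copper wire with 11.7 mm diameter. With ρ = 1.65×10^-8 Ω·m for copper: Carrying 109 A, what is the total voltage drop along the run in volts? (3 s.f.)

33.2 V

Section 1: A_strand = π(5.7000e-03)² = 1.021e-04 m²; R₁ = ρL/(N·A_s) = (1.65×10^-8)(3670)/(19×1.021e-04) = 0.03122 Ω
Section 2: A = π(d/2)² = π(5.8500e-03 m)² = 1.075e-04 m²
R₂ = (1.65×10^-8)(1780)/(1.075e-04) = 0.2732 Ω
R = R₁ + R₂ = 0.3044 Ω
V = IR = 109 × 0.3044 = 33.2 V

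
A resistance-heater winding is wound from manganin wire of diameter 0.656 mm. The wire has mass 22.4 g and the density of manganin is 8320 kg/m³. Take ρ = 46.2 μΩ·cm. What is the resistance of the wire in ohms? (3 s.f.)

10.9 Ω

ρ = 46.2 μΩ·cm = 4.62×10^-7 Ω·m
A = π(d/2)² = π(3.2800e-04 m)² = 3.3799e-07 m²
L = m/(density·A) = 0.0224/(8320×3.3799e-07) = 7.966 m
R = ρL/A = (4.62×10^-7)(7.966)/(3.3799e-07) = 10.9 Ω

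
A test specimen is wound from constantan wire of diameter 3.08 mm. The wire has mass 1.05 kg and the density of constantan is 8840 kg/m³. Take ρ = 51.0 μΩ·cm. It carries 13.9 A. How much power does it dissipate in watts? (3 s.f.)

ρ = 51.0 μΩ·cm = 5.10×10^-7 Ω·m
A = π(d/2)² = π(1.5400e-03 m)² = 7.4506e-06 m²
L = m/(density·A) = 1.05/(8840×7.4506e-06) = 15.94 m
R = ρL/A = (5.10×10^-7)(15.94)/(7.4506e-06) = 1.091 Ω
P = I²R = (13.9)² × 1.091 = 211 W

211 W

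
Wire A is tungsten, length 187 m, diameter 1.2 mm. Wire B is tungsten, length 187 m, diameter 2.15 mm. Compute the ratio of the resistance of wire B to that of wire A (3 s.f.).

R ∝ ρL/d², so R_B/R_A = (d_A/d_B)²
= (1.2/2.15)² = 0.312

0.312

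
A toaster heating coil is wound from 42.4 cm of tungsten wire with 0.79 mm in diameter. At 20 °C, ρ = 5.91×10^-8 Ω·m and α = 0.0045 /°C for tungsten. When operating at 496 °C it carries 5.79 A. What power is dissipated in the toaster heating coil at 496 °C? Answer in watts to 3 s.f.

5.38 W

A = π(d/2)² = π(3.9500e-04 m)² = 4.902e-07 m²
R₍20₎ = ρL/A = (5.91×10^-8)(0.424)/(4.902e-07) = 0.05112 Ω
R₍496₎ = R₍20₎(1 + αΔT) = 0.05112 × (1 + 0.0045×476) = 0.1606 Ω
P = I²R = (5.79)² × 0.1606 = 5.38 W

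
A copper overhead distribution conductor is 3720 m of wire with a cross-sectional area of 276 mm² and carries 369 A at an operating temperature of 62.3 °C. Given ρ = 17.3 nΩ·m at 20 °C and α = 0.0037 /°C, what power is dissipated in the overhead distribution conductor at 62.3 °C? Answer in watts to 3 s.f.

ρ = 17.3 nΩ·m = 1.73×10^-8 Ω·m
A = 276 mm² = 2.760e-04 m²
R₍20₎ = ρL/A = (1.73×10^-8)(3720)/(2.760e-04) = 0.2332 Ω
R₍62.3₎ = R₍20₎(1 + αΔT) = 0.2332 × (1 + 0.0037×42.3) = 0.2697 Ω
P = I²R = (369)² × 0.2697 = 36700 W

36700 W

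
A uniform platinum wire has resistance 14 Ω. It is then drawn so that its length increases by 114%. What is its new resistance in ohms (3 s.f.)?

64.1 Ω

k = 1 + 114/100 = 2.14; volume constant ⇒ A' = A/k, so R' = k²R.
R' = 4.58 × 14 = 64.1 Ω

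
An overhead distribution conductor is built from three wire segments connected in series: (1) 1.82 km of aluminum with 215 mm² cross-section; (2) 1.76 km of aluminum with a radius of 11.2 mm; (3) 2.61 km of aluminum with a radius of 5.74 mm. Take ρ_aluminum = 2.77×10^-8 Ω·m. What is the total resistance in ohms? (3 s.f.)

Seg 1: A = 215 mm² = 2.150e-04 m²
R_1 = (2.77×10^-8)(1820)/(2.150e-04) = 0.2345 Ω
Seg 2: A = πr² = π(1.1200e-02 m)² = 3.941e-04 m²
R_2 = (2.77×10^-8)(1760)/(3.941e-04) = 0.1237 Ω
Seg 3: A = πr² = π(5.7400e-03 m)² = 1.035e-04 m²
R_3 = (2.77×10^-8)(2610)/(1.035e-04) = 0.6985 Ω
R_total = R_1 + R_2 + R_3 = 1.06 Ω

1.06 Ω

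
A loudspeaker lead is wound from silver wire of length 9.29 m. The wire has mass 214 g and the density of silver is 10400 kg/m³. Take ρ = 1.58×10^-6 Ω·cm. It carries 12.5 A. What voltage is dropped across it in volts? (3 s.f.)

0.828 V

ρ = 1.58×10^-6 Ω·cm = 1.58×10^-8 Ω·m
A = m/(density·L) = 0.214/(10400×9.29) = 2.2150e-06 m²
R = ρL/A = (1.58×10^-8)(9.29)/(2.2150e-06) = 0.06627 Ω
V = IR = 12.5 × 0.06627 = 0.828 V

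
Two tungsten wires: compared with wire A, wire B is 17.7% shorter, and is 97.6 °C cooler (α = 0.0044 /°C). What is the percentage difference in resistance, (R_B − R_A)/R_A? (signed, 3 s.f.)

R ∝ ρL/d² with ρ ∝ (1+αΔT), so R_B/R_A = (1 − 17.7/100) × (1 − 0.0044×97.6)
= 0.823 × 0.5706 = 0.4696
(R_B − R_A)/R_A = 0.4696 − 1 = -53.0%

-53.0%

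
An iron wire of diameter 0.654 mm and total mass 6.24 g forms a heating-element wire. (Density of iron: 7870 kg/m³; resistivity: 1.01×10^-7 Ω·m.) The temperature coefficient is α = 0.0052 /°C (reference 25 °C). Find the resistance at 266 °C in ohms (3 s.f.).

A = π(d/2)² = π(3.2700e-04 m)² = 3.3593e-07 m²
L = m/(density·A) = 0.00624/(7870×3.3593e-07) = 2.36 m
R = ρL/A = (1.01×10^-7)(2.36)/(3.3593e-07) = 0.7096 Ω
R(266 °C) = 0.7096 × (1 + 0.0052×241) = 1.60 Ω

1.60 Ω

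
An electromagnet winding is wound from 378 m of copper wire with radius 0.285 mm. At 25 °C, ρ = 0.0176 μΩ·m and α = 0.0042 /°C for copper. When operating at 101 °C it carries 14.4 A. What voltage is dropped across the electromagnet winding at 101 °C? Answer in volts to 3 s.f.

495 V

ρ = 0.0176 μΩ·m = 1.76×10^-8 Ω·m
A = πr² = π(2.8500e-04 m)² = 2.552e-07 m²
R₍25₎ = ρL/A = (1.76×10^-8)(378)/(2.552e-07) = 26.07 Ω
R₍101₎ = R₍25₎(1 + αΔT) = 26.07 × (1 + 0.0042×76) = 34.39 Ω
V = IR = 14.4 × 34.39 = 495 V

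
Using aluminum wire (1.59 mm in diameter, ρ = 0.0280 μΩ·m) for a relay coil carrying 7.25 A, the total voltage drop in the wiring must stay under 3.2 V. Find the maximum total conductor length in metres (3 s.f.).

ρ = 0.0280 μΩ·m = 2.80×10^-8 Ω·m
A = π(d/2)² = π(7.9500e-04 m)² = 1.986e-06 m²
L_max = V_max·A/(1·ρI) = (3.2)(1.986e-06)/(2.80×10^-8×7.25) = 31.3 m

31.3 m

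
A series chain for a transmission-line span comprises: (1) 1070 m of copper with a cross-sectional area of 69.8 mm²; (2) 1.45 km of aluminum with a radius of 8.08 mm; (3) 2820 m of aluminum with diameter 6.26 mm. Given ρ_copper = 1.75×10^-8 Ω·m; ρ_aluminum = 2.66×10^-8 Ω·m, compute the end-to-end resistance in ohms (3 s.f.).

2.89 Ω

Seg 1: A = 69.8 mm² = 6.980e-05 m²
R_1 = (1.75×10^-8)(1070)/(6.980e-05) = 0.2683 Ω
Seg 2: A = πr² = π(8.0800e-03 m)² = 2.051e-04 m²
R_2 = (2.66×10^-8)(1450)/(2.051e-04) = 0.1881 Ω
Seg 3: A = π(d/2)² = π(3.1300e-03 m)² = 3.078e-05 m²
R_3 = (2.66×10^-8)(2820)/(3.078e-05) = 2.437 Ω
R_total = R_1 + R_2 + R_3 = 2.89 Ω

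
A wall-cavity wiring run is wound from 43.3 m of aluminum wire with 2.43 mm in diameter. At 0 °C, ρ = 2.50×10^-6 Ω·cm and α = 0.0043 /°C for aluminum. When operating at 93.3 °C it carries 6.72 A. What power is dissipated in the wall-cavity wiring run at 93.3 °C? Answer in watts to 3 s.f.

14.8 W

ρ = 2.50×10^-6 Ω·cm = 2.50×10^-8 Ω·m
A = π(d/2)² = π(1.2150e-03 m)² = 4.638e-06 m²
R₍0₎ = ρL/A = (2.50×10^-8)(43.3)/(4.638e-06) = 0.2334 Ω
R₍93.3₎ = R₍0₎(1 + αΔT) = 0.2334 × (1 + 0.0043×93.3) = 0.3271 Ω
P = I²R = (6.72)² × 0.3271 = 14.8 W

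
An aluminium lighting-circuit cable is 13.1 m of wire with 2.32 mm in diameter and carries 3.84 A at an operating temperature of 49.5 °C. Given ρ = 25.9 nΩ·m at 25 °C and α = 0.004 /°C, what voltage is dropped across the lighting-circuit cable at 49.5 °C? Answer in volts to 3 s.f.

ρ = 25.9 nΩ·m = 2.59×10^-8 Ω·m
A = π(d/2)² = π(1.1600e-03 m)² = 4.227e-06 m²
R₍25₎ = ρL/A = (2.59×10^-8)(13.1)/(4.227e-06) = 0.08026 Ω
R₍49.5₎ = R₍25₎(1 + αΔT) = 0.08026 × (1 + 0.004×24.5) = 0.08813 Ω
V = IR = 3.84 × 0.08813 = 0.338 V

0.338 V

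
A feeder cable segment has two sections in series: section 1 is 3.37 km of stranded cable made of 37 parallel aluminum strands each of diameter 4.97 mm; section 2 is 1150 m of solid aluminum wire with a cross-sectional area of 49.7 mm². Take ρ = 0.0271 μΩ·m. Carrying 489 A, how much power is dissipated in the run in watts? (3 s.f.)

1.80×10^5 W

ρ = 0.0271 μΩ·m = 2.71×10^-8 Ω·m
Section 1: A_strand = π(2.4850e-03)² = 1.940e-05 m²; R₁ = ρL/(N·A_s) = (2.71×10^-8)(3370)/(37×1.940e-05) = 0.1272 Ω
Section 2: A = 49.7 mm² = 4.970e-05 m²
R₂ = (2.71×10^-8)(1150)/(4.970e-05) = 0.6271 Ω
R = R₁ + R₂ = 0.7543 Ω
P = I²R = (489)² × 0.7543 = 1.80×10^5 W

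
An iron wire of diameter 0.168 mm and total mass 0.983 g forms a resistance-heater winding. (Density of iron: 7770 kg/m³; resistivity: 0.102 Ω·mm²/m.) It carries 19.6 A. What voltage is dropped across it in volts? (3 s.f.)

ρ = 0.102 Ω·mm²/m = 1.02×10^-7 Ω·m
A = π(d/2)² = π(8.4000e-05 m)² = 2.2167e-08 m²
L = m/(density·A) = 9.830×10^-4/(7770×2.2167e-08) = 5.707 m
R = ρL/A = (1.02×10^-7)(5.707)/(2.2167e-08) = 26.26 Ω
V = IR = 19.6 × 26.26 = 515 V

515 V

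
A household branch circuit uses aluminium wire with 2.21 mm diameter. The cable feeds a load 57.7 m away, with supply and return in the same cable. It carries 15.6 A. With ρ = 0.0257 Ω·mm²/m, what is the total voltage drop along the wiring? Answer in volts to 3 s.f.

12.1 V

ρ = 0.0257 Ω·mm²/m = 2.57×10^-8 Ω·m
A = π(d/2)² = π(1.1050e-03 m)² = 3.836e-06 m²
Total conductor length (both ways) L = 2 × 57.7 = 115.4 m
R = ρL/A = (2.57×10^-8)(115.4)/(3.836e-06) = 0.7732 Ω
V = IR = 15.6 × 0.7732 = 12.1 V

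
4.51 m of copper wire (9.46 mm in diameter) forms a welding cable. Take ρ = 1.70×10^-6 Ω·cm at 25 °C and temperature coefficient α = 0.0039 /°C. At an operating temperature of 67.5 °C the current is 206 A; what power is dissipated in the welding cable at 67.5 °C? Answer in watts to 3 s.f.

ρ = 1.70×10^-6 Ω·cm = 1.70×10^-8 Ω·m
A = π(d/2)² = π(4.7300e-03 m)² = 7.029e-05 m²
R₍25₎ = ρL/A = (1.70×10^-8)(4.51)/(7.029e-05) = 0.001091 Ω
R₍67.5₎ = R₍25₎(1 + αΔT) = 0.001091 × (1 + 0.0039×42.5) = 0.001272 Ω
P = I²R = (206)² × 0.001272 = 54.0 W

54.0 W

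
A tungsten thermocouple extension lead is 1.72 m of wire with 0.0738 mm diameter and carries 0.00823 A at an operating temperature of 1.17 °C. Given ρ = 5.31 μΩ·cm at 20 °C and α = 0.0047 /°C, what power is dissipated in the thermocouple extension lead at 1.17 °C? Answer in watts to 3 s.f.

0.00132 W

ρ = 5.31 μΩ·cm = 5.31×10^-8 Ω·m
A = π(d/2)² = π(3.6900e-05 m)² = 4.278e-09 m²
R₍20₎ = ρL/A = (5.31×10^-8)(1.72)/(4.278e-09) = 21.35 Ω
R₍1.17₎ = R₍20₎(1 + αΔT) = 21.35 × (1 + 0.0047×-18.8) = 19.46 Ω
P = I²R = (0.00823)² × 19.46 = 0.00132 W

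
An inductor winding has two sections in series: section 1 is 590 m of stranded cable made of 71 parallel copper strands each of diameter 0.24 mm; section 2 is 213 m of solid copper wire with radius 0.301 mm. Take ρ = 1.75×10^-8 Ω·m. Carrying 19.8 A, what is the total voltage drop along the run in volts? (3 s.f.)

Section 1: A_strand = π(1.2000e-04)² = 4.524e-08 m²; R₁ = ρL/(N·A_s) = (1.75×10^-8)(590)/(71×4.524e-08) = 3.215 Ω
Section 2: A = πr² = π(3.0100e-04 m)² = 2.846e-07 m²
R₂ = (1.75×10^-8)(213)/(2.846e-07) = 13.1 Ω
R = R₁ + R₂ = 16.31 Ω
V = IR = 19.8 × 16.31 = 323 V

323 V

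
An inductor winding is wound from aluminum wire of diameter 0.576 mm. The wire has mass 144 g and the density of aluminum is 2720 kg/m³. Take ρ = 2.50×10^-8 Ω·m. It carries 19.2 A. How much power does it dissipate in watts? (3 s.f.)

7190 W

A = π(d/2)² = π(2.8800e-04 m)² = 2.6058e-07 m²
L = m/(density·A) = 0.144/(2720×2.6058e-07) = 203.2 m
R = ρL/A = (2.50×10^-8)(203.2)/(2.6058e-07) = 19.49 Ω
P = I²R = (19.2)² × 19.49 = 7190 W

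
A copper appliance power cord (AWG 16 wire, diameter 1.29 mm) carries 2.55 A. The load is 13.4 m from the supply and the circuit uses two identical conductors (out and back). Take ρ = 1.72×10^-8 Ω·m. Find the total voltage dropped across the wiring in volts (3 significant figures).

A = π(1.29/2 mm)² = π(6.4500e-04 m)² = 1.307e-06 m²
Total conductor length (both ways) L = 2 × 13.4 = 26.8 m
R = ρL/A = (1.72×10^-8)(26.8)/(1.307e-06) = 0.3527 Ω
V = IR = 2.55 × 0.3527 = 0.899 V

0.899 V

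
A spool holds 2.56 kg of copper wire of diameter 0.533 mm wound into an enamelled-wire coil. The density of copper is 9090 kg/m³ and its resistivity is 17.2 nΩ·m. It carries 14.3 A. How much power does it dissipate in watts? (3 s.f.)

19900 W

ρ = 17.2 nΩ·m = 1.72×10^-8 Ω·m
A = π(d/2)² = π(2.6650e-04 m)² = 2.2312e-07 m²
L = m/(density·A) = 2.56/(9090×2.2312e-07) = 1262 m
R = ρL/A = (1.72×10^-8)(1262)/(2.2312e-07) = 97.3 Ω
P = I²R = (14.3)² × 97.3 = 19900 W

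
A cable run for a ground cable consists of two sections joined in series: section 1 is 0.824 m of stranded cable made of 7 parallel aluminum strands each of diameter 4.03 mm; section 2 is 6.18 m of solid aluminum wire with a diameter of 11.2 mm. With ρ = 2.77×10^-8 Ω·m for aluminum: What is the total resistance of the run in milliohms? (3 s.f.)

Section 1: A_strand = π(2.0150e-03)² = 1.276e-05 m²; R₁ = ρL/(N·A_s) = (2.77×10^-8)(0.824)/(7×1.276e-05) = 2.556×10^-4 Ω
Section 2: A = π(d/2)² = π(5.6000e-03 m)² = 9.852e-05 m²
R₂ = (2.77×10^-8)(6.18)/(9.852e-05) = 0.001738 Ω
R = R₁ + R₂ = 1.99 mΩ

1.99 mΩ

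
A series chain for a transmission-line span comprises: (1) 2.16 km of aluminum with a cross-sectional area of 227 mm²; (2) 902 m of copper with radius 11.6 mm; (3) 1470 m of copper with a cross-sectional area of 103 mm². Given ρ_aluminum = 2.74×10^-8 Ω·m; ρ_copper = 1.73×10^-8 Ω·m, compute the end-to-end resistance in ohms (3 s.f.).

Seg 1: A = 227 mm² = 2.270e-04 m²
R_1 = (2.74×10^-8)(2160)/(2.270e-04) = 0.2607 Ω
Seg 2: A = πr² = π(1.1600e-02 m)² = 4.227e-04 m²
R_2 = (1.73×10^-8)(902)/(4.227e-04) = 0.03691 Ω
Seg 3: A = 103 mm² = 1.030e-04 m²
R_3 = (1.73×10^-8)(1470)/(1.030e-04) = 0.2469 Ω
R_total = R_1 + R_2 + R_3 = 0.545 Ω

0.545 Ω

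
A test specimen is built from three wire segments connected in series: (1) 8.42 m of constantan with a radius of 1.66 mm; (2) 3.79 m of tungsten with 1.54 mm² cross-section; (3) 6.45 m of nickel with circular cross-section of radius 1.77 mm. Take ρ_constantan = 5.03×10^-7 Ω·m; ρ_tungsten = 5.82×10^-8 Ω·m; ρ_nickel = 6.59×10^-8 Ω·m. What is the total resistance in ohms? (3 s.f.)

0.676 Ω

Seg 1: A = πr² = π(1.6600e-03 m)² = 8.657e-06 m²
R_1 = (5.03×10^-7)(8.42)/(8.657e-06) = 0.4892 Ω
Seg 2: A = 1.54 mm² = 1.540e-06 m²
R_2 = (5.82×10^-8)(3.79)/(1.540e-06) = 0.1432 Ω
Seg 3: A = πr² = π(1.7700e-03 m)² = 9.842e-06 m²
R_3 = (6.59×10^-8)(6.45)/(9.842e-06) = 0.04319 Ω
R_total = R_1 + R_2 + R_3 = 0.676 Ω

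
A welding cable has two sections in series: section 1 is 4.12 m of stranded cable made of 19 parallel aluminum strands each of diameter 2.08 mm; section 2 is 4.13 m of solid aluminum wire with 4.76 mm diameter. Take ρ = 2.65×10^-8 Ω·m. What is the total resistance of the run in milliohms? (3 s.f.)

7.84 mΩ

Section 1: A_strand = π(1.0400e-03)² = 3.398e-06 m²; R₁ = ρL/(N·A_s) = (2.65×10^-8)(4.12)/(19×3.398e-06) = 0.001691 Ω
Section 2: A = π(d/2)² = π(2.3800e-03 m)² = 1.780e-05 m²
R₂ = (2.65×10^-8)(4.13)/(1.780e-05) = 0.00615 Ω
R = R₁ + R₂ = 7.84 mΩ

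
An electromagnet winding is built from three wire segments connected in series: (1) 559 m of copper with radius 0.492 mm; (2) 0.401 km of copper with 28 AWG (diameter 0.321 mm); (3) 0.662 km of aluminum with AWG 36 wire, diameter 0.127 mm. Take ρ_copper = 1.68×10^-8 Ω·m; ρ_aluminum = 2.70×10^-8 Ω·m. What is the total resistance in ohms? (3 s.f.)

Seg 1: A = πr² = π(4.9200e-04 m)² = 7.605e-07 m²
R_1 = (1.68×10^-8)(559)/(7.605e-07) = 12.35 Ω
Seg 2: A = π(0.321/2 mm)² = π(1.6050e-04 m)² = 8.093e-08 m²
R_2 = (1.68×10^-8)(401)/(8.093e-08) = 83.24 Ω
Seg 3: A = π(0.127/2 mm)² = π(6.3500e-05 m)² = 1.267e-08 m²
R_3 = (2.70×10^-8)(662)/(1.267e-08) = 1411 Ω
R_total = R_1 + R_2 + R_3 = 1510 Ω

1510 Ω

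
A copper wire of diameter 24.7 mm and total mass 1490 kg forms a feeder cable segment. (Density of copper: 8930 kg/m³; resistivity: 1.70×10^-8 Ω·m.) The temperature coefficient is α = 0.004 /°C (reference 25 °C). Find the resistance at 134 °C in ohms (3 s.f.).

0.0177 Ω

A = π(d/2)² = π(1.2350e-02 m)² = 4.7916e-04 m²
L = m/(density·A) = 1490/(8930×4.7916e-04) = 348.2 m
R = ρL/A = (1.70×10^-8)(348.2)/(4.7916e-04) = 0.01235 Ω
R(134 °C) = 0.01235 × (1 + 0.004×109) = 0.0177 Ω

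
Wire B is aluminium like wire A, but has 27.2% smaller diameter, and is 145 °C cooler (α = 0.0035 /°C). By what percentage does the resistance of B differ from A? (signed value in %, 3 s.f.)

-7.07%

R ∝ ρL/d² with ρ ∝ (1+αΔT), so R_B/R_A = (1 − 27.2/100)⁻² × (1 − 0.0035×145)
= 1.887 × 0.4925 = 0.9293
(R_B − R_A)/R_A = 0.9293 − 1 = -7.07%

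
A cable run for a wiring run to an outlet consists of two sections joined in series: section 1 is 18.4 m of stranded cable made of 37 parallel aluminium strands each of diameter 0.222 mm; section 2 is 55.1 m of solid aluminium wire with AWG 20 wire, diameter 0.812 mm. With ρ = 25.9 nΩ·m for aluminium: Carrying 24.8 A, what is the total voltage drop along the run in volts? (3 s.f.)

ρ = 25.9 nΩ·m = 2.59×10^-8 Ω·m
Section 1: A_strand = π(1.1100e-04)² = 3.871e-08 m²; R₁ = ρL/(N·A_s) = (2.59×10^-8)(18.4)/(37×3.871e-08) = 0.3328 Ω
Section 2: A = π(0.812/2 mm)² = π(4.0600e-04 m)² = 5.178e-07 m²
R₂ = (2.59×10^-8)(55.1)/(5.178e-07) = 2.756 Ω
R = R₁ + R₂ = 3.089 Ω
V = IR = 24.8 × 3.089 = 76.6 V

76.6 V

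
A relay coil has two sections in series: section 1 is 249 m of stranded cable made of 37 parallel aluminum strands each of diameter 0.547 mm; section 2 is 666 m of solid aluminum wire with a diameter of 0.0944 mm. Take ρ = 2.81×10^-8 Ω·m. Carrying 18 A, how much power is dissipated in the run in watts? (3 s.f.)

8.67×10^5 W

Section 1: A_strand = π(2.7350e-04)² = 2.350e-07 m²; R₁ = ρL/(N·A_s) = (2.81×10^-8)(249)/(37×2.350e-07) = 0.8047 Ω
Section 2: A = π(d/2)² = π(4.7200e-05 m)² = 6.999e-09 m²
R₂ = (2.81×10^-8)(666)/(6.999e-09) = 2674 Ω
R = R₁ + R₂ = 2675 Ω
P = I²R = (18)² × 2675 = 8.67×10^5 W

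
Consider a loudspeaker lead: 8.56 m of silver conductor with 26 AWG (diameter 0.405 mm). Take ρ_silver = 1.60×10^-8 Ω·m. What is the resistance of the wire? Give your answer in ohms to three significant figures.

1.06 Ω

A = π(0.405/2 mm)² = π(2.0250e-04 m)² = 1.288e-07 m²
R = ρL/A = (1.60×10^-8)(8.56 m)/(1.288e-07 m²) = 1.06 Ω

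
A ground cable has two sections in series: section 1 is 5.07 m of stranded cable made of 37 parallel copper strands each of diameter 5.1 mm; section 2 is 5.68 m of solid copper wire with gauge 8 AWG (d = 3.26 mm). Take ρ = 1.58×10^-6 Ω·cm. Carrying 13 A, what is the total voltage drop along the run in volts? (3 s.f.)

ρ = 1.58×10^-6 Ω·cm = 1.58×10^-8 Ω·m
Section 1: A_strand = π(2.5500e-03)² = 2.043e-05 m²; R₁ = ρL/(N·A_s) = (1.58×10^-8)(5.07)/(37×2.043e-05) = 1.060×10^-4 Ω
Section 2: A = π(3.26/2 mm)² = π(1.6300e-03 m)² = 8.347e-06 m²
R₂ = (1.58×10^-8)(5.68)/(8.347e-06) = 0.01075 Ω
R = R₁ + R₂ = 0.01086 Ω
V = IR = 13 × 0.01086 = 0.141 V

0.141 V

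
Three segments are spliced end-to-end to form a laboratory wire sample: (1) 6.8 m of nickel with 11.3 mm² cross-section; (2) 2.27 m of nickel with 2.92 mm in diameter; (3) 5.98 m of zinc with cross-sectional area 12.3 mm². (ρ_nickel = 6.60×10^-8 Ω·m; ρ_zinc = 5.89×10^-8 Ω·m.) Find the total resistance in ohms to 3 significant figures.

0.0907 Ω

Seg 1: A = 11.3 mm² = 1.130e-05 m²
R_1 = (6.60×10^-8)(6.8)/(1.130e-05) = 0.03972 Ω
Seg 2: A = π(d/2)² = π(1.4600e-03 m)² = 6.697e-06 m²
R_2 = (6.60×10^-8)(2.27)/(6.697e-06) = 0.02237 Ω
Seg 3: A = 12.3 mm² = 1.230e-05 m²
R_3 = (5.89×10^-8)(5.98)/(1.230e-05) = 0.02864 Ω
R_total = R_1 + R_2 + R_3 = 0.0907 Ω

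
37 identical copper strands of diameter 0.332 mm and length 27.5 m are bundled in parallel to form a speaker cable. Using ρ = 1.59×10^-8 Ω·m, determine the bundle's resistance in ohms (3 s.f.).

0.137 Ω

A_strand = π(1.6600e-04 m)² = 8.657e-08 m²
R_strand = ρL/A = (1.59×10^-8)(27.5)/(8.657e-08) = 5.051 Ω
R_total = R_strand/N = 5.051/37 = 0.137 Ω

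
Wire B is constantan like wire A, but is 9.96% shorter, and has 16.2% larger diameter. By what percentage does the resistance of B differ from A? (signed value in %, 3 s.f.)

R ∝ L/d², so R_B/R_A = (1 − 9.96/100) × (1 + 16.2/100)⁻²
= 0.9004 × 0.7406 = 0.6668
(R_B − R_A)/R_A = 0.6668 − 1 = -33.3%

-33.3%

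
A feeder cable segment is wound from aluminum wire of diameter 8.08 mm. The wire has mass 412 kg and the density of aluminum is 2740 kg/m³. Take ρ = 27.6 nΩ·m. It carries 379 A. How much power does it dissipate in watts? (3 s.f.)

2.27×10^5 W

ρ = 27.6 nΩ·m = 2.76×10^-8 Ω·m
A = π(d/2)² = π(4.0400e-03 m)² = 5.1276e-05 m²
L = m/(density·A) = 412/(2740×5.1276e-05) = 2932 m
R = ρL/A = (2.76×10^-8)(2932)/(5.1276e-05) = 1.578 Ω
P = I²R = (379)² × 1.578 = 2.27×10^5 W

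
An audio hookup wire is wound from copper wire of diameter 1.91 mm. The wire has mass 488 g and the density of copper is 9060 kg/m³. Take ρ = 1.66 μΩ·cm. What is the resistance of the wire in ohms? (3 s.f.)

0.109 Ω

ρ = 1.66 μΩ·cm = 1.66×10^-8 Ω·m
A = π(d/2)² = π(9.5500e-04 m)² = 2.8652e-06 m²
L = m/(density·A) = 0.488/(9060×2.8652e-06) = 18.8 m
R = ρL/A = (1.66×10^-8)(18.8)/(2.8652e-06) = 0.109 Ω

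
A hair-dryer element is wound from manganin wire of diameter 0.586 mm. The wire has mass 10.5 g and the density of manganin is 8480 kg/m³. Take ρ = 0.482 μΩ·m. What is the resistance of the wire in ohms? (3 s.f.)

ρ = 0.482 μΩ·m = 4.82×10^-7 Ω·m
A = π(d/2)² = π(2.9300e-04 m)² = 2.6970e-07 m²
L = m/(density·A) = 0.0105/(8480×2.6970e-07) = 4.591 m
R = ρL/A = (4.82×10^-7)(4.591)/(2.6970e-07) = 8.20 Ω

8.20 Ω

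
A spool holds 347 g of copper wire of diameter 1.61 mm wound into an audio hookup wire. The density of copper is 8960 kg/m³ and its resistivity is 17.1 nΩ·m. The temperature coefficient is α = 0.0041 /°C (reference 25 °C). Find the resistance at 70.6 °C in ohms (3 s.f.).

ρ = 17.1 nΩ·m = 1.71×10^-8 Ω·m
A = π(d/2)² = π(8.0500e-04 m)² = 2.0358e-06 m²
L = m/(density·A) = 0.347/(8960×2.0358e-06) = 19.02 m
R = ρL/A = (1.71×10^-8)(19.02)/(2.0358e-06) = 0.1598 Ω
R(70.6 °C) = 0.1598 × (1 + 0.0041×45.6) = 0.190 Ω

0.190 Ω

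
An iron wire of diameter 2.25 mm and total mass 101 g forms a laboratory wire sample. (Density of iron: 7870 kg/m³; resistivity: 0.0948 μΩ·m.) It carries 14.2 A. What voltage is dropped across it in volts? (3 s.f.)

ρ = 0.0948 μΩ·m = 9.48×10^-8 Ω·m
A = π(d/2)² = π(1.1250e-03 m)² = 3.9761e-06 m²
L = m/(density·A) = 0.101/(7870×3.9761e-06) = 3.228 m
R = ρL/A = (9.48×10^-8)(3.228)/(3.9761e-06) = 0.07696 Ω
V = IR = 14.2 × 0.07696 = 1.09 V

1.09 V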